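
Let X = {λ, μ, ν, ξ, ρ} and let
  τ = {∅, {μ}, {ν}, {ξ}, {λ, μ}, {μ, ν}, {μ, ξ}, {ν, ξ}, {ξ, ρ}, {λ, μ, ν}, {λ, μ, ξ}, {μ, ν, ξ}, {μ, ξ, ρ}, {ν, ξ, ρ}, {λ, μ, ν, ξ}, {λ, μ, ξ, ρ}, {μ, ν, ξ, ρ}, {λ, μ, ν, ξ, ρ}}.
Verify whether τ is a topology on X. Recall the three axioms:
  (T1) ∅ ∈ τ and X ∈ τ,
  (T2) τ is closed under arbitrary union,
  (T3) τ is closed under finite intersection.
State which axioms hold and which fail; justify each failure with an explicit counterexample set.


τ IS a topology on X.

Axiom (T1): ∅ ∈ τ? Yes; X ∈ τ? Yes.
Axiom (T2/T3): check pairwise unions and intersections of members of τ.
All pairwise intersections and unions checked — each lies in τ. Therefore τ satisfies (T1), (T2), (T3): it IS a topology on X.


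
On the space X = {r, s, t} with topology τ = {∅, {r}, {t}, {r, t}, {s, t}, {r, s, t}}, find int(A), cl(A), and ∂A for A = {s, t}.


int(A) = {s, t}, cl(A) = {s, t}, ∂A = ∅.

Closed sets in (X, τ) are complements of opens:
  closed(X, τ) = {∅, {r}, {s}, {r, s}, {s, t}, {r, s, t}}.
int(A) = ⋃ {U ∈ τ : U ⊆ A}. Opens contained in A: ∅, {t}, {s, t}.
Taking the union of these: int(A) = {s, t}.
cl(A) = ⋂ {C closed : A ⊆ C}. Closed sets containing A: {s, t}, {r, s, t}.
Intersecting these: cl(A) = {s, t}.
∂A = cl(A) ∖ int(A) = {s, t} ∖ {s, t} = ∅.


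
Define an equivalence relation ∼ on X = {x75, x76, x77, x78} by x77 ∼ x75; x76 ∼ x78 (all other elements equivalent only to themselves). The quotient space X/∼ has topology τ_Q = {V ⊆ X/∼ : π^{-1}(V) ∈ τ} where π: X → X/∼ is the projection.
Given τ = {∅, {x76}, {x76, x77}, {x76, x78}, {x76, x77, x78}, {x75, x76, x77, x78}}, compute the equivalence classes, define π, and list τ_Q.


X/∼ = {[x75=x77], [x76=x78]}; |τ_Q| = 3.

Equivalence classes: [x75=x77], [x76=x78].
Quotient map π: X → X/∼ sends x75 ↦ [x75=x77], x76 ↦ [x76=x78], x77 ↦ [x75=x77], x78 ↦ [x76=x78].
For each subset V ⊆ X/∼, compute π^{-1}(V) ⊆ X and check whether π^{-1}(V) ∈ τ. V is open in τ_Q iff π^{-1}(V) ∈ τ.
  V = {}: π^{-1}(V) = ∅ ∈ τ ✓.
  V = {[x75=x77]}: π^{-1}(V) = {x75, x77} ∉ τ ✗.
  V = {[x76=x78]}: π^{-1}(V) = {x76, x78} ∈ τ ✓.
  V = {[x75=x77], [x76=x78]}: π^{-1}(V) = {x75, x76, x77, x78} ∈ τ ✓.
Open sets in the quotient: τ_Q = {{}, {[x76=x78]}, {[x75=x77], [x76=x78]}} (3 elements).


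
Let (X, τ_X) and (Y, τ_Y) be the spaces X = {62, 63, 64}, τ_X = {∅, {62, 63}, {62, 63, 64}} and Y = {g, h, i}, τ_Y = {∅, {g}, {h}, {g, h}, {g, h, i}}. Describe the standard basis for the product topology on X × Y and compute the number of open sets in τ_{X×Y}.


Basis B = {∅ × ∅, {62, 63} × {g}, {62, 63} × {h}, {62, 63, 64} × {g}, {62, 63, 64} × {h}, {62, 63} × {g, h}, {62, 63} × {g, h, i}, {62, 63, 64} × {g, h}, {62, 63, 64} × {g, h, i}}; |τ_{X×Y}| = 14.

Enumerate products U × V with U ∈ τ_X, V ∈ τ_Y (deduplicated):
  ∅ × ∅ = {} (∅)
  {62, 63} × {g} = {(62,g), (63,g)}
  {62, 63} × {h} = {(62,h), (63,h)}
  {62, 63, 64} × {g} = {(62,g), (63,g), (64,g)}
  {62, 63, 64} × {h} = {(62,h), (63,h), (64,h)}
  {62, 63} × {g, h} = {(62,g), (62,h), (63,g), (63,h)}
  {62, 63} × {g, h, i} = {(62,g), (62,h), (62,i), (63,g), (63,h), (63,i)}
  {62, 63, 64} × {g, h} = {(62,g), (62,h), (63,g), (63,h), (64,g), (64,h)}
  {62, 63, 64} × {g, h, i} = {(62,g), (62,h), (62,i), (63,g), (63,h), (63,i), (64,g), (64,h), (64,i)}
These 9 distinct sets form the basis B.
Close under arbitrary unions to get τ_{X×Y}; counting gives |τ_{X×Y}| = 14.


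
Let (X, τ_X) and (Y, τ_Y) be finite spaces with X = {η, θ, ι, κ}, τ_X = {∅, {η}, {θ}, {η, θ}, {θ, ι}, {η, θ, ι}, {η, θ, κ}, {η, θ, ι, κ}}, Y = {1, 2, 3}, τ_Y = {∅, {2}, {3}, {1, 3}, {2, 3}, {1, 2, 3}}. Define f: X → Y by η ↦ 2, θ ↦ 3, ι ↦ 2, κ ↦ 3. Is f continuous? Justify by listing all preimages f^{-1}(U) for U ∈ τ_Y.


f is NOT continuous.

Compute f^{-1}(U) for each U ∈ τ_Y:
  U = ∅: f^{-1}(U) = ∅ ∈ τ_X ✓.
  U = {2}: f^{-1}(U) = {η, ι} ∉ τ_X ✗.
  U = {3}: f^{-1}(U) = {θ, κ} ∉ τ_X ✗.
  U = {1, 3}: f^{-1}(U) = {θ, κ} ∉ τ_X ✗.
  U = {2, 3}: f^{-1}(U) = {η, θ, ι, κ} ∈ τ_X ✓.
  U = {1, 2, 3}: f^{-1}(U) = {η, θ, ι, κ} ∈ τ_X ✓.
Found U = {2} with f^{-1}(U) = {η, ι} not in τ_X. Therefore f is NOT continuous.


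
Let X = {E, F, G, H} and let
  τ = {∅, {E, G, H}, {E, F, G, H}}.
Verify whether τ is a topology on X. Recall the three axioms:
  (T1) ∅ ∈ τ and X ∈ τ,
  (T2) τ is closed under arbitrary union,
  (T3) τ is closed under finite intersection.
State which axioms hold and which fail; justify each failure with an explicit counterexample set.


τ IS a topology on X.

Axiom (T1): ∅ ∈ τ? Yes; X ∈ τ? Yes.
Axiom (T2/T3): check pairwise unions and intersections of members of τ.
All pairwise intersections and unions checked — each lies in τ. Therefore τ satisfies (T1), (T2), (T3): it IS a topology on X.


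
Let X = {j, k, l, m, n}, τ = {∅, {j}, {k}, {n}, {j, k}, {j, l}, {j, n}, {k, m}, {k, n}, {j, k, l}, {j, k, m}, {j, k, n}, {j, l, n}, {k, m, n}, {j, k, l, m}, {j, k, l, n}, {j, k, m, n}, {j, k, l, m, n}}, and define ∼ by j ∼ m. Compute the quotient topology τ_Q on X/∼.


X/∼ = {[j=m], [k], [l], [n]}; |τ_Q| = 8.

Equivalence classes: [j=m], [k], [l], [n].
Quotient map π: X → X/∼ sends j ↦ [j=m], k ↦ [k], l ↦ [l], m ↦ [j=m], n ↦ [n].
For each subset V ⊆ X/∼, compute π^{-1}(V) ⊆ X and check whether π^{-1}(V) ∈ τ. V is open in τ_Q iff π^{-1}(V) ∈ τ.
  V = {}: π^{-1}(V) = ∅ ∈ τ ✓.
  V = {[j=m]}: π^{-1}(V) = {j, m} ∉ τ ✗.
  V = {[k]}: π^{-1}(V) = {k} ∈ τ ✓.
  V = {[j=m], [k]}: π^{-1}(V) = {j, k, m} ∈ τ ✓.
  V = {[l]}: π^{-1}(V) = {l} ∉ τ ✗.
  V = {[j=m], [l]}: π^{-1}(V) = {j, l, m} ∉ τ ✗.
  V = {[k], [l]}: π^{-1}(V) = {k, l} ∉ τ ✗.
  V = {[j=m], [k], [l]}: π^{-1}(V) = {j, k, l, m} ∈ τ ✓.
  V = {[n]}: π^{-1}(V) = {n} ∈ τ ✓.
  V = {[j=m], [n]}: π^{-1}(V) = {j, m, n} ∉ τ ✗.
  V = {[k], [n]}: π^{-1}(V) = {k, n} ∈ τ ✓.
  V = {[j=m], [k], [n]}: π^{-1}(V) = {j, k, m, n} ∈ τ ✓.
  V = {[l], [n]}: π^{-1}(V) = {l, n} ∉ τ ✗.
  V = {[j=m], [l], [n]}: π^{-1}(V) = {j, l, m, n} ∉ τ ✗.
  V = {[k], [l], [n]}: π^{-1}(V) = {k, l, n} ∉ τ ✗.
  V = {[j=m], [k], [l], [n]}: π^{-1}(V) = {j, k, l, m, n} ∈ τ ✓.
Open sets in the quotient: τ_Q = {{}, {[k]}, {[j=m], [k]}, {[j=m], [k], [l]}, {[n]}, {[k], [n]}, {[j=m], [k], [n]}, {[j=m], [k], [l], [n]}} (8 elements).


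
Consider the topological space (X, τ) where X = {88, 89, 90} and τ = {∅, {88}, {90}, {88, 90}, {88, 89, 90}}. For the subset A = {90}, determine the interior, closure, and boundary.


int(A) = {90}, cl(A) = {89, 90}, ∂A = {89}.

Closed sets in (X, τ) are complements of opens:
  closed(X, τ) = {∅, {89}, {88, 89}, {89, 90}, {88, 89, 90}}.
int(A) = ⋃ {U ∈ τ : U ⊆ A}. Opens contained in A: ∅, {90}.
Taking the union of these: int(A) = {90}.
cl(A) = ⋂ {C closed : A ⊆ C}. Closed sets containing A: {89, 90}, {88, 89, 90}.
Intersecting these: cl(A) = {89, 90}.
∂A = cl(A) ∖ int(A) = {89, 90} ∖ {90} = {89}.


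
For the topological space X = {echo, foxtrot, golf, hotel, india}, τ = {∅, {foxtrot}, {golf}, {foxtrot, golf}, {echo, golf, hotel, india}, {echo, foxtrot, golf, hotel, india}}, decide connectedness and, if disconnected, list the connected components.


(X, τ) is disconnected; components = [{foxtrot}, {echo, golf, hotel, india}].

Find clopen sets (U ∈ τ with X ∖ U ∈ τ):
  U = ∅, X ∖ U = {echo, foxtrot, golf, hotel, india} — both open, so U is clopen.
  U = {foxtrot}, X ∖ U = {echo, golf, hotel, india} — both open, so U is clopen.
  U = {echo, golf, hotel, india}, X ∖ U = {foxtrot} — both open, so U is clopen.
  U = {echo, foxtrot, golf, hotel, india}, X ∖ U = ∅ — both open, so U is clopen.
Nontrivial clopen(s) exist: e.g. {foxtrot}. So (X, τ) is disconnected.
Compute connected components by grouping points that agree on all clopens:
  component: {foxtrot}
  component: {echo, golf, hotel, india}


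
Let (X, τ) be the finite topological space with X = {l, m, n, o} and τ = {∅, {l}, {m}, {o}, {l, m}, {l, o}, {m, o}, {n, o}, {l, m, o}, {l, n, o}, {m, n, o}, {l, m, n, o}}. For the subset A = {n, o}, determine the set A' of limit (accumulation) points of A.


A' = {n}

For each x ∈ X, list the open sets U ∈ τ with x ∈ U, then check whether U ∩ (A ∖ {x}) ≠ ∅ for every such U.
  x = l: open {l} ∋ x has {l} ∩ (A ∖ {l}) = ∅, so x is NOT a limit point.
  x = m: open {m} ∋ x has {m} ∩ (A ∖ {m}) = ∅, so x is NOT a limit point.
  x = n: opens ∋ x are {n, o}, {l, n, o}, {m, n, o}, {l, m, n, o}; each meets A ∖ {n}, so x IS a limit point.
  x = o: open {o} ∋ x has {o} ∩ (A ∖ {o}) = ∅, so x is NOT a limit point.
Collecting: A' = {n}.


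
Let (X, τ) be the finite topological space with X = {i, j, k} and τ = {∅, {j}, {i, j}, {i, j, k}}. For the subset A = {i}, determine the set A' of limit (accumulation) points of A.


A' = {k}

For each x ∈ X, list the open sets U ∈ τ with x ∈ U, then check whether U ∩ (A ∖ {x}) ≠ ∅ for every such U.
  x = i: open {i, j} ∋ x has {i, j} ∩ (A ∖ {i}) = ∅, so x is NOT a limit point.
  x = j: open {j} ∋ x has {j} ∩ (A ∖ {j}) = ∅, so x is NOT a limit point.
  x = k: opens ∋ x are {i, j, k}; each meets A ∖ {k}, so x IS a limit point.
Collecting: A' = {k}.


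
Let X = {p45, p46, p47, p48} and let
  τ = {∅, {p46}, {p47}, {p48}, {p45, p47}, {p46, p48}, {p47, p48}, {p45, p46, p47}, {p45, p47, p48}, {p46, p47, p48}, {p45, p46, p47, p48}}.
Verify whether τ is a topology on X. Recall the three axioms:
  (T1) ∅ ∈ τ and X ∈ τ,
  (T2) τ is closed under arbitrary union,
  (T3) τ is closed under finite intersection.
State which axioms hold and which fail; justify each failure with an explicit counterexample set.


τ is NOT a topology on X.

Axiom (T1): ∅ ∈ τ? Yes; X ∈ τ? Yes.
Axiom (T2/T3): check pairwise unions and intersections of members of τ.
Counterexample for (T2): {p46} ∪ {p47} = {p46, p47} ∉ τ. Therefore τ is NOT a topology.


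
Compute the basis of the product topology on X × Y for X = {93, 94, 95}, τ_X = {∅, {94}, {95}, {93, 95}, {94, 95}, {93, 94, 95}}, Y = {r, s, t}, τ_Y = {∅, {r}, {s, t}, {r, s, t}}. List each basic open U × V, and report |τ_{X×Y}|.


Basis B = {∅ × ∅, {94} × {r}, {95} × {r}, {93, 95} × {r}, {94, 95} × {r}, {94} × {s, t}, {95} × {s, t}, {93, 94, 95} × {r}, {94} × {r, s, t}, {95} × {r, s, t}, {93, 95} × {s, t}, {94, 95} × {s, t}, {93, 95} × {r, s, t}, {93, 94, 95} × {s, t}, {94, 95} × {r, s, t}, {93, 94, 95} × {r, s, t}}; |τ_{X×Y}| = 36.

Enumerate products U × V with U ∈ τ_X, V ∈ τ_Y (deduplicated):
  ∅ × ∅ = {} (∅)
  {94} × {r} = {(94,r)}
  {95} × {r} = {(95,r)}
  {93, 95} × {r} = {(93,r), (95,r)}
  {94, 95} × {r} = {(94,r), (95,r)}
  {94} × {s, t} = {(94,s), (94,t)}
  {95} × {s, t} = {(95,s), (95,t)}
  {93, 94, 95} × {r} = {(93,r), (94,r), (95,r)}
  {94} × {r, s, t} = {(94,r), (94,s), (94,t)}
  {95} × {r, s, t} = {(95,r), (95,s), (95,t)}
  {93, 95} × {s, t} = {(93,s), (93,t), (95,s), (95,t)}
  {94, 95} × {s, t} = {(94,s), (94,t), (95,s), (95,t)}
  {93, 95} × {r, s, t} = {(93,r), (93,s), (93,t), (95,r), (95,s), (95,t)}
  {93, 94, 95} × {s, t} = {(93,s), (93,t), (94,s), (94,t), (95,s), (95,t)}
  {94, 95} × {r, s, t} = {(94,r), (94,s), (94,t), (95,r), (95,s), (95,t)}
  {93, 94, 95} × {r, s, t} = {(93,r), (93,s), (93,t), (94,r), (94,s), (94,t), (95,r), (95,s), (95,t)}
These 16 distinct sets form the basis B.
Close under arbitrary unions to get τ_{X×Y}; counting gives |τ_{X×Y}| = 36.


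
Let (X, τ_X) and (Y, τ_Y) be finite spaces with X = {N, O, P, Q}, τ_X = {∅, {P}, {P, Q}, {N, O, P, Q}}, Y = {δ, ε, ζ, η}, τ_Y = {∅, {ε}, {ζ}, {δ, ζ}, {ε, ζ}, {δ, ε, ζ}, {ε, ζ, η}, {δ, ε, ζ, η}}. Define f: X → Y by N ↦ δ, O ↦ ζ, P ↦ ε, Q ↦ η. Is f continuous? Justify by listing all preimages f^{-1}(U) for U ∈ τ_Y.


f is NOT continuous.

Compute f^{-1}(U) for each U ∈ τ_Y:
  U = ∅: f^{-1}(U) = ∅ ∈ τ_X ✓.
  U = {ε}: f^{-1}(U) = {P} ∈ τ_X ✓.
  U = {ζ}: f^{-1}(U) = {O} ∉ τ_X ✗.
  U = {δ, ζ}: f^{-1}(U) = {N, O} ∉ τ_X ✗.
  U = {ε, ζ}: f^{-1}(U) = {O, P} ∉ τ_X ✗.
  U = {δ, ε, ζ}: f^{-1}(U) = {N, O, P} ∉ τ_X ✗.
  U = {ε, ζ, η}: f^{-1}(U) = {O, P, Q} ∉ τ_X ✗.
  U = {δ, ε, ζ, η}: f^{-1}(U) = {N, O, P, Q} ∈ τ_X ✓.
Found U = {ζ} with f^{-1}(U) = {O} not in τ_X. Therefore f is NOT continuous.


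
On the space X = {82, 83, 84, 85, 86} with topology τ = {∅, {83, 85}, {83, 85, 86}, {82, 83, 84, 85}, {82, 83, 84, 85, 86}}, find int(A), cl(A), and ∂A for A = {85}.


int(A) = ∅, cl(A) = {82, 83, 84, 85, 86}, ∂A = {82, 83, 84, 85, 86}.

Closed sets in (X, τ) are complements of opens:
  closed(X, τ) = {∅, {86}, {82, 84}, {82, 84, 86}, {82, 83, 84, 85, 86}}.
int(A) = ⋃ {U ∈ τ : U ⊆ A}. Opens contained in A: ∅.
Taking the union of these: int(A) = ∅.
cl(A) = ⋂ {C closed : A ⊆ C}. Closed sets containing A: {82, 83, 84, 85, 86}.
Intersecting these: cl(A) = {82, 83, 84, 85, 86}.
∂A = cl(A) ∖ int(A) = {82, 83, 84, 85, 86} ∖ ∅ = {82, 83, 84, 85, 86}.


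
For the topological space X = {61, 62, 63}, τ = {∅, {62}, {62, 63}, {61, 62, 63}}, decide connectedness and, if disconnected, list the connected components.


(X, τ) is connected.

Find clopen sets (U ∈ τ with X ∖ U ∈ τ):
  U = ∅, X ∖ U = {61, 62, 63} — both open, so U is clopen.
  U = {61, 62, 63}, X ∖ U = ∅ — both open, so U is clopen.
Only trivial clopens (∅ and X) exist, so (X, τ) is connected.
Compute connected components by grouping points that agree on all clopens:
  component: {61, 62, 63}


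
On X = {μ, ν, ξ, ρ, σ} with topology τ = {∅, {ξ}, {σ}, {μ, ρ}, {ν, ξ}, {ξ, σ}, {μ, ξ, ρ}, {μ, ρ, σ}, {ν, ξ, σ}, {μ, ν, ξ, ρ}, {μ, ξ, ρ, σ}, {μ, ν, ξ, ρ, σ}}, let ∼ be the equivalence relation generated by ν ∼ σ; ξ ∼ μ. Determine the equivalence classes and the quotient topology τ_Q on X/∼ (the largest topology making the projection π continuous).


X/∼ = {[μ=ξ], [ν=σ], [ρ]}; |τ_Q| = 3.

Equivalence classes: [μ=ξ], [ν=σ], [ρ].
Quotient map π: X → X/∼ sends μ ↦ [μ=ξ], ν ↦ [ν=σ], ξ ↦ [μ=ξ], ρ ↦ [ρ], σ ↦ [ν=σ].
For each subset V ⊆ X/∼, compute π^{-1}(V) ⊆ X and check whether π^{-1}(V) ∈ τ. V is open in τ_Q iff π^{-1}(V) ∈ τ.
  V = {}: π^{-1}(V) = ∅ ∈ τ ✓.
  V = {[μ=ξ]}: π^{-1}(V) = {μ, ξ} ∉ τ ✗.
  V = {[ν=σ]}: π^{-1}(V) = {ν, σ} ∉ τ ✗.
  V = {[μ=ξ], [ν=σ]}: π^{-1}(V) = {μ, ν, ξ, σ} ∉ τ ✗.
  V = {[ρ]}: π^{-1}(V) = {ρ} ∉ τ ✗.
  V = {[μ=ξ], [ρ]}: π^{-1}(V) = {μ, ξ, ρ} ∈ τ ✓.
  V = {[ν=σ], [ρ]}: π^{-1}(V) = {ν, ρ, σ} ∉ τ ✗.
  V = {[μ=ξ], [ν=σ], [ρ]}: π^{-1}(V) = {μ, ν, ξ, ρ, σ} ∈ τ ✓.
Open sets in the quotient: τ_Q = {{}, {[μ=ξ], [ρ]}, {[μ=ξ], [ν=σ], [ρ]}} (3 elements).


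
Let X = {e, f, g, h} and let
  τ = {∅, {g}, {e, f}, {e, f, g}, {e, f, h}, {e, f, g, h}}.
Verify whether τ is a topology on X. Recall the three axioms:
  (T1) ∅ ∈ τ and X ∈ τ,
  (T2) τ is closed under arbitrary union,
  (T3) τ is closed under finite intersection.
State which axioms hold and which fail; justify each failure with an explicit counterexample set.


τ IS a topology on X.

Axiom (T1): ∅ ∈ τ? Yes; X ∈ τ? Yes.
Axiom (T2/T3): check pairwise unions and intersections of members of τ.
All pairwise intersections and unions checked — each lies in τ. Therefore τ satisfies (T1), (T2), (T3): it IS a topology on X.


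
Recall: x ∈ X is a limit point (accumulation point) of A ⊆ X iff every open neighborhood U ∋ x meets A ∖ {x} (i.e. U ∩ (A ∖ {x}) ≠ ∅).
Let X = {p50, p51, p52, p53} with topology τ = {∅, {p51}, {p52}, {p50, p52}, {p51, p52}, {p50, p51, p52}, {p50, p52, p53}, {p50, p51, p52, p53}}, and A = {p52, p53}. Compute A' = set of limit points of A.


A' = {p50, p53}

For each x ∈ X, list the open sets U ∈ τ with x ∈ U, then check whether U ∩ (A ∖ {x}) ≠ ∅ for every such U.
  x = p50: opens ∋ x are {p50, p52}, {p50, p51, p52}, {p50, p52, p53}, {p50, p51, p52, p53}; each meets A ∖ {p50}, so x IS a limit point.
  x = p51: open {p51} ∋ x has {p51} ∩ (A ∖ {p51}) = ∅, so x is NOT a limit point.
  x = p52: open {p52} ∋ x has {p52} ∩ (A ∖ {p52}) = ∅, so x is NOT a limit point.
  x = p53: opens ∋ x are {p50, p52, p53}, {p50, p51, p52, p53}; each meets A ∖ {p53}, so x IS a limit point.
Collecting: A' = {p50, p53}.


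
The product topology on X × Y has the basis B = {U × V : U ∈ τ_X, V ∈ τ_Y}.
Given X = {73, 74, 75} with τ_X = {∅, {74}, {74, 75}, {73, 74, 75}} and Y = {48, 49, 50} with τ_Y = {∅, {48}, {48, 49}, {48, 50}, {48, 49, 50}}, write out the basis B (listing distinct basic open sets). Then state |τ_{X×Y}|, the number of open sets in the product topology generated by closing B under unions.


Basis B = {∅ × ∅, {74} × {48}, {74} × {48, 49}, {74} × {48, 50}, {74, 75} × {48}, {73, 74, 75} × {48}, {74} × {48, 49, 50}, {74, 75} × {48, 49}, {74, 75} × {48, 50}, {73, 74, 75} × {48, 49}, {73, 74, 75} × {48, 50}, {74, 75} × {48, 49, 50}, {73, 74, 75} × {48, 49, 50}}; |τ_{X×Y}| = 30.

Enumerate products U × V with U ∈ τ_X, V ∈ τ_Y (deduplicated):
  ∅ × ∅ = {} (∅)
  {74} × {48} = {(74,48)}
  {74} × {48, 49} = {(74,48), (74,49)}
  {74} × {48, 50} = {(74,48), (74,50)}
  {74, 75} × {48} = {(74,48), (75,48)}
  {73, 74, 75} × {48} = {(73,48), (74,48), (75,48)}
  {74} × {48, 49, 50} = {(74,48), (74,49), (74,50)}
  {74, 75} × {48, 49} = {(74,48), (74,49), (75,48), (75,49)}
  {74, 75} × {48, 50} = {(74,48), (74,50), (75,48), (75,50)}
  {73, 74, 75} × {48, 49} = {(73,48), (73,49), (74,48), (74,49), (75,48), (75,49)}
  {73, 74, 75} × {48, 50} = {(73,48), (73,50), (74,48), (74,50), (75,48), (75,50)}
  {74, 75} × {48, 49, 50} = {(74,48), (74,49), (74,50), (75,48), (75,49), (75,50)}
  {73, 74, 75} × {48, 49, 50} = {(73,48), (73,49), (73,50), (74,48), (74,49), (74,50), (75,48), (75,49), (75,50)}
These 13 distinct sets form the basis B.
Close under arbitrary unions to get τ_{X×Y}; counting gives |τ_{X×Y}| = 30.


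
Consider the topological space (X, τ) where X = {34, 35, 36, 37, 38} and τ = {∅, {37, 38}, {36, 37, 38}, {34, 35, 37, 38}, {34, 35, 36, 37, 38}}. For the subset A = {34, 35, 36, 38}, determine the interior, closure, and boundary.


int(A) = ∅, cl(A) = {34, 35, 36, 37, 38}, ∂A = {34, 35, 36, 37, 38}.

Closed sets in (X, τ) are complements of opens:
  closed(X, τ) = {∅, {36}, {34, 35}, {34, 35, 36}, {34, 35, 36, 37, 38}}.
int(A) = ⋃ {U ∈ τ : U ⊆ A}. Opens contained in A: ∅.
Taking the union of these: int(A) = ∅.
cl(A) = ⋂ {C closed : A ⊆ C}. Closed sets containing A: {34, 35, 36, 37, 38}.
Intersecting these: cl(A) = {34, 35, 36, 37, 38}.
∂A = cl(A) ∖ int(A) = {34, 35, 36, 37, 38} ∖ ∅ = {34, 35, 36, 37, 38}.


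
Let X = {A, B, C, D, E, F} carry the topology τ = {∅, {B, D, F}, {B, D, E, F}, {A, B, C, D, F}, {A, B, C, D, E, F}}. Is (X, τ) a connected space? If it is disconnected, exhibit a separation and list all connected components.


(X, τ) is connected.

Find clopen sets (U ∈ τ with X ∖ U ∈ τ):
  U = ∅, X ∖ U = {A, B, C, D, E, F} — both open, so U is clopen.
  U = {A, B, C, D, E, F}, X ∖ U = ∅ — both open, so U is clopen.
Only trivial clopens (∅ and X) exist, so (X, τ) is connected.
Compute connected components by grouping points that agree on all clopens:
  component: {A, B, C, D, E, F}


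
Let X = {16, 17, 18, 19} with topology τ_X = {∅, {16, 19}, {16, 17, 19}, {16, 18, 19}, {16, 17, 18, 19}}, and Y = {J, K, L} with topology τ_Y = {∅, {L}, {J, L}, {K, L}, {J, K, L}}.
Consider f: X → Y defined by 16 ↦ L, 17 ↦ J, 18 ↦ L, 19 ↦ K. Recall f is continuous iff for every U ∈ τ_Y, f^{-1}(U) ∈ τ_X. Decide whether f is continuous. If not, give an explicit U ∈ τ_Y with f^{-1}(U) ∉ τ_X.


f is NOT continuous.

Compute f^{-1}(U) for each U ∈ τ_Y:
  U = ∅: f^{-1}(U) = ∅ ∈ τ_X ✓.
  U = {L}: f^{-1}(U) = {16, 18} ∉ τ_X ✗.
  U = {J, L}: f^{-1}(U) = {16, 17, 18} ∉ τ_X ✗.
  U = {K, L}: f^{-1}(U) = {16, 18, 19} ∈ τ_X ✓.
  U = {J, K, L}: f^{-1}(U) = {16, 17, 18, 19} ∈ τ_X ✓.
Found U = {L} with f^{-1}(U) = {16, 18} not in τ_X. Therefore f is NOT continuous.


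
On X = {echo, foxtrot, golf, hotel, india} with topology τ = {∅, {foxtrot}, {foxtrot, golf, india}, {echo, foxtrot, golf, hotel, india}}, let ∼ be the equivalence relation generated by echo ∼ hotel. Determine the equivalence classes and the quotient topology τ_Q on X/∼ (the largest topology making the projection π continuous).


X/∼ = {[echo=hotel], [foxtrot], [golf], [india]}; |τ_Q| = 4.

Equivalence classes: [echo=hotel], [foxtrot], [golf], [india].
Quotient map π: X → X/∼ sends echo ↦ [echo=hotel], foxtrot ↦ [foxtrot], golf ↦ [golf], hotel ↦ [echo=hotel], india ↦ [india].
For each subset V ⊆ X/∼, compute π^{-1}(V) ⊆ X and check whether π^{-1}(V) ∈ τ. V is open in τ_Q iff π^{-1}(V) ∈ τ.
  V = {}: π^{-1}(V) = ∅ ∈ τ ✓.
  V = {[echo=hotel]}: π^{-1}(V) = {echo, hotel} ∉ τ ✗.
  V = {[foxtrot]}: π^{-1}(V) = {foxtrot} ∈ τ ✓.
  V = {[echo=hotel], [foxtrot]}: π^{-1}(V) = {echo, foxtrot, hotel} ∉ τ ✗.
  V = {[golf]}: π^{-1}(V) = {golf} ∉ τ ✗.
  V = {[echo=hotel], [golf]}: π^{-1}(V) = {echo, golf, hotel} ∉ τ ✗.
  V = {[foxtrot], [golf]}: π^{-1}(V) = {foxtrot, golf} ∉ τ ✗.
  V = {[echo=hotel], [foxtrot], [golf]}: π^{-1}(V) = {echo, foxtrot, golf, hotel} ∉ τ ✗.
  V = {[india]}: π^{-1}(V) = {india} ∉ τ ✗.
  V = {[echo=hotel], [india]}: π^{-1}(V) = {echo, hotel, india} ∉ τ ✗.
  V = {[foxtrot], [india]}: π^{-1}(V) = {foxtrot, india} ∉ τ ✗.
  V = {[echo=hotel], [foxtrot], [india]}: π^{-1}(V) = {echo, foxtrot, hotel, india} ∉ τ ✗.
  V = {[golf], [india]}: π^{-1}(V) = {golf, india} ∉ τ ✗.
  V = {[echo=hotel], [golf], [india]}: π^{-1}(V) = {echo, golf, hotel, india} ∉ τ ✗.
  V = {[foxtrot], [golf], [india]}: π^{-1}(V) = {foxtrot, golf, india} ∈ τ ✓.
  V = {[echo=hotel], [foxtrot], [golf], [india]}: π^{-1}(V) = {echo, foxtrot, golf, hotel, india} ∈ τ ✓.
Open sets in the quotient: τ_Q = {{}, {[foxtrot]}, {[foxtrot], [golf], [india]}, {[echo=hotel], [foxtrot], [golf], [india]}} (4 elements).


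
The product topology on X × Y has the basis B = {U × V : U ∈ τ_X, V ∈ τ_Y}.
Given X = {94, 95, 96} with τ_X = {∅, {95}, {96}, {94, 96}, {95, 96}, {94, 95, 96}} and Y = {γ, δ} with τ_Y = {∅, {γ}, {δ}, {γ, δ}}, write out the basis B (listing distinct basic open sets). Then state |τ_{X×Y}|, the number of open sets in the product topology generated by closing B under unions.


Basis B = {∅ × ∅, {95} × {γ}, {95} × {δ}, {96} × {γ}, {96} × {δ}, {94, 96} × {γ}, {94, 96} × {δ}, {95} × {γ, δ}, {95, 96} × {γ}, {95, 96} × {δ}, {96} × {γ, δ}, {94, 95, 96} × {γ}, {94, 95, 96} × {δ}, {94, 96} × {γ, δ}, {95, 96} × {γ, δ}, {94, 95, 96} × {γ, δ}}; |τ_{X×Y}| = 36.

Enumerate products U × V with U ∈ τ_X, V ∈ τ_Y (deduplicated):
  ∅ × ∅ = {} (∅)
  {95} × {γ} = {(95,γ)}
  {95} × {δ} = {(95,δ)}
  {96} × {γ} = {(96,γ)}
  {96} × {δ} = {(96,δ)}
  {94, 96} × {γ} = {(94,γ), (96,γ)}
  {94, 96} × {δ} = {(94,δ), (96,δ)}
  {95} × {γ, δ} = {(95,γ), (95,δ)}
  {95, 96} × {γ} = {(95,γ), (96,γ)}
  {95, 96} × {δ} = {(95,δ), (96,δ)}
  {96} × {γ, δ} = {(96,γ), (96,δ)}
  {94, 95, 96} × {γ} = {(94,γ), (95,γ), (96,γ)}
  {94, 95, 96} × {δ} = {(94,δ), (95,δ), (96,δ)}
  {94, 96} × {γ, δ} = {(94,γ), (94,δ), (96,γ), (96,δ)}
  {95, 96} × {γ, δ} = {(95,γ), (95,δ), (96,γ), (96,δ)}
  {94, 95, 96} × {γ, δ} = {(94,γ), (94,δ), (95,γ), (95,δ), (96,γ), (96,δ)}
These 16 distinct sets form the basis B.
Close under arbitrary unions to get τ_{X×Y}; counting gives |τ_{X×Y}| = 36.


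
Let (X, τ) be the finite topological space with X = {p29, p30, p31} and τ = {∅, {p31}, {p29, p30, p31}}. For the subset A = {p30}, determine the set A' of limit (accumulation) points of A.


A' = {p29}

For each x ∈ X, list the open sets U ∈ τ with x ∈ U, then check whether U ∩ (A ∖ {x}) ≠ ∅ for every such U.
  x = p29: opens ∋ x are {p29, p30, p31}; each meets A ∖ {p29}, so x IS a limit point.
  x = p30: open {p29, p30, p31} ∋ x has {p29, p30, p31} ∩ (A ∖ {p30}) = ∅, so x is NOT a limit point.
  x = p31: open {p31} ∋ x has {p31} ∩ (A ∖ {p31}) = ∅, so x is NOT a limit point.
Collecting: A' = {p29}.


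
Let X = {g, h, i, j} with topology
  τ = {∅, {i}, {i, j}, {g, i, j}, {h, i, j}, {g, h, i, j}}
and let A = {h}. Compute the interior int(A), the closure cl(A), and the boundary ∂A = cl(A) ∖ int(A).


int(A) = ∅, cl(A) = {h}, ∂A = {h}.

Closed sets in (X, τ) are complements of opens:
  closed(X, τ) = {∅, {g}, {h}, {g, h}, {g, h, j}, {g, h, i, j}}.
int(A) = ⋃ {U ∈ τ : U ⊆ A}. Opens contained in A: ∅.
Taking the union of these: int(A) = ∅.
cl(A) = ⋂ {C closed : A ⊆ C}. Closed sets containing A: {h}, {g, h}, {g, h, j}, {g, h, i, j}.
Intersecting these: cl(A) = {h}.
∂A = cl(A) ∖ int(A) = {h} ∖ ∅ = {h}.


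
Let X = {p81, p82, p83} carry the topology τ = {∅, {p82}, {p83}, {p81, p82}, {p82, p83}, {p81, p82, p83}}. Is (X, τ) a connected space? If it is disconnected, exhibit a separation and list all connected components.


(X, τ) is disconnected; components = [{p83}, {p81, p82}].

Find clopen sets (U ∈ τ with X ∖ U ∈ τ):
  U = ∅, X ∖ U = {p81, p82, p83} — both open, so U is clopen.
  U = {p83}, X ∖ U = {p81, p82} — both open, so U is clopen.
  U = {p81, p82}, X ∖ U = {p83} — both open, so U is clopen.
  U = {p81, p82, p83}, X ∖ U = ∅ — both open, so U is clopen.
Nontrivial clopen(s) exist: e.g. {p81, p82}. So (X, τ) is disconnected.
Compute connected components by grouping points that agree on all clopens:
  component: {p83}
  component: {p81, p82}


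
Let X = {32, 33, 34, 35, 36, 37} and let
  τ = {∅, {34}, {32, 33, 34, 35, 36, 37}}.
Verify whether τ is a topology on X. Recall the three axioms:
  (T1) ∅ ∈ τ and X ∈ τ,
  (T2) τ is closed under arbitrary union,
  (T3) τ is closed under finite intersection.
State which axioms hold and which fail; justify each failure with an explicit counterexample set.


τ IS a topology on X.

Axiom (T1): ∅ ∈ τ? Yes; X ∈ τ? Yes.
Axiom (T2/T3): check pairwise unions and intersections of members of τ.
All pairwise intersections and unions checked — each lies in τ. Therefore τ satisfies (T1), (T2), (T3): it IS a topology on X.


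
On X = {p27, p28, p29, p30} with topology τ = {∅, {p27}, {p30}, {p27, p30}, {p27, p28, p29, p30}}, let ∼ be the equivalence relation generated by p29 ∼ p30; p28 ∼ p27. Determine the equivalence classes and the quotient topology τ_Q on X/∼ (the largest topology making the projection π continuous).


X/∼ = {[p27=p28], [p29=p30]}; |τ_Q| = 2.

Equivalence classes: [p27=p28], [p29=p30].
Quotient map π: X → X/∼ sends p27 ↦ [p27=p28], p28 ↦ [p27=p28], p29 ↦ [p29=p30], p30 ↦ [p29=p30].
For each subset V ⊆ X/∼, compute π^{-1}(V) ⊆ X and check whether π^{-1}(V) ∈ τ. V is open in τ_Q iff π^{-1}(V) ∈ τ.
  V = {}: π^{-1}(V) = ∅ ∈ τ ✓.
  V = {[p27=p28]}: π^{-1}(V) = {p27, p28} ∉ τ ✗.
  V = {[p29=p30]}: π^{-1}(V) = {p29, p30} ∉ τ ✗.
  V = {[p27=p28], [p29=p30]}: π^{-1}(V) = {p27, p28, p29, p30} ∈ τ ✓.
Open sets in the quotient: τ_Q = {{}, {[p27=p28], [p29=p30]}} (2 elements).


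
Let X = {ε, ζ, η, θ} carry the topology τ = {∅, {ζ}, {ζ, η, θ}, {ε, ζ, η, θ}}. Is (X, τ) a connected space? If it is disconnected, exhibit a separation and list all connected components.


(X, τ) is connected.

Find clopen sets (U ∈ τ with X ∖ U ∈ τ):
  U = ∅, X ∖ U = {ε, ζ, η, θ} — both open, so U is clopen.
  U = {ε, ζ, η, θ}, X ∖ U = ∅ — both open, so U is clopen.
Only trivial clopens (∅ and X) exist, so (X, τ) is connected.
Compute connected components by grouping points that agree on all clopens:
  component: {ε, ζ, η, θ}


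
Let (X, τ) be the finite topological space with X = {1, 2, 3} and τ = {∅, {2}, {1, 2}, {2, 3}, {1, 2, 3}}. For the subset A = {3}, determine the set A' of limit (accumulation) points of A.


A' = ∅

For each x ∈ X, list the open sets U ∈ τ with x ∈ U, then check whether U ∩ (A ∖ {x}) ≠ ∅ for every such U.
  x = 1: open {1, 2} ∋ x has {1, 2} ∩ (A ∖ {1}) = ∅, so x is NOT a limit point.
  x = 2: open {2} ∋ x has {2} ∩ (A ∖ {2}) = ∅, so x is NOT a limit point.
  x = 3: open {2, 3} ∋ x has {2, 3} ∩ (A ∖ {3}) = ∅, so x is NOT a limit point.
Collecting: A' = ∅.


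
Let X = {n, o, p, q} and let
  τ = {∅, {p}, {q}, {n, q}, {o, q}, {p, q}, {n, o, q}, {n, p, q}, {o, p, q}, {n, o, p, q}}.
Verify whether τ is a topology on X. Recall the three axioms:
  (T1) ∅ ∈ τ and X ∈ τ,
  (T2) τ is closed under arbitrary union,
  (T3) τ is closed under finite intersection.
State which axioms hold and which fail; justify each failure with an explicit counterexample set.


τ IS a topology on X.

Axiom (T1): ∅ ∈ τ? Yes; X ∈ τ? Yes.
Axiom (T2/T3): check pairwise unions and intersections of members of τ.
All pairwise intersections and unions checked — each lies in τ. Therefore τ satisfies (T1), (T2), (T3): it IS a topology on X.


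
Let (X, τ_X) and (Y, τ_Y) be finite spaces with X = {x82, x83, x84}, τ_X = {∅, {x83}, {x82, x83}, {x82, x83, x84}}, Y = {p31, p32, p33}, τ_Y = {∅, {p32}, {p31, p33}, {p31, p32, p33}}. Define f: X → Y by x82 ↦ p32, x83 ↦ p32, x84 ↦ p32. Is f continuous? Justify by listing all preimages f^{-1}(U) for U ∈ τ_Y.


f IS continuous.

Compute f^{-1}(U) for each U ∈ τ_Y:
  U = ∅: f^{-1}(U) = ∅ ∈ τ_X ✓.
  U = {p32}: f^{-1}(U) = {x82, x83, x84} ∈ τ_X ✓.
  U = {p31, p33}: f^{-1}(U) = ∅ ∈ τ_X ✓.
  U = {p31, p32, p33}: f^{-1}(U) = {x82, x83, x84} ∈ τ_X ✓.
Every preimage lies in τ_X, so f IS continuous.


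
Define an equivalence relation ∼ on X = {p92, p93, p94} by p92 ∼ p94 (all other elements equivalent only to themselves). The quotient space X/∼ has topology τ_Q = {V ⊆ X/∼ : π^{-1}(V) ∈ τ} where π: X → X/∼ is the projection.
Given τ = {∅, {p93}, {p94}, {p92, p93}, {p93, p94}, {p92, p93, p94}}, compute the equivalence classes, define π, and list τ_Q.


X/∼ = {[p92=p94], [p93]}; |τ_Q| = 3.

Equivalence classes: [p92=p94], [p93].
Quotient map π: X → X/∼ sends p92 ↦ [p92=p94], p93 ↦ [p93], p94 ↦ [p92=p94].
For each subset V ⊆ X/∼, compute π^{-1}(V) ⊆ X and check whether π^{-1}(V) ∈ τ. V is open in τ_Q iff π^{-1}(V) ∈ τ.
  V = {}: π^{-1}(V) = ∅ ∈ τ ✓.
  V = {[p92=p94]}: π^{-1}(V) = {p92, p94} ∉ τ ✗.
  V = {[p93]}: π^{-1}(V) = {p93} ∈ τ ✓.
  V = {[p92=p94], [p93]}: π^{-1}(V) = {p92, p93, p94} ∈ τ ✓.
Open sets in the quotient: τ_Q = {{}, {[p93]}, {[p92=p94], [p93]}} (3 elements).


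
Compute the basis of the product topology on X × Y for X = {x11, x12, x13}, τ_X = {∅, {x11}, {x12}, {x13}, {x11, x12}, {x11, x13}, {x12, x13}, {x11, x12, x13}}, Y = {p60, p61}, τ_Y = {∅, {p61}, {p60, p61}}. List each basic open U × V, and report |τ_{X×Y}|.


Basis B = {∅ × ∅, {x11} × {p61}, {x12} × {p61}, {x13} × {p61}, {x11} × {p60, p61}, {x11, x12} × {p61}, {x11, x13} × {p61}, {x12} × {p60, p61}, {x12, x13} × {p61}, {x13} × {p60, p61}, {x11, x12, x13} × {p61}, {x11, x12} × {p60, p61}, {x11, x13} × {p60, p61}, {x12, x13} × {p60, p61}, {x11, x12, x13} × {p60, p61}}; |τ_{X×Y}| = 27.

Enumerate products U × V with U ∈ τ_X, V ∈ τ_Y (deduplicated):
  ∅ × ∅ = {} (∅)
  {x11} × {p61} = {(x11,p61)}
  {x12} × {p61} = {(x12,p61)}
  {x13} × {p61} = {(x13,p61)}
  {x11} × {p60, p61} = {(x11,p60), (x11,p61)}
  {x11, x12} × {p61} = {(x11,p61), (x12,p61)}
  {x11, x13} × {p61} = {(x11,p61), (x13,p61)}
  {x12} × {p60, p61} = {(x12,p60), (x12,p61)}
  {x12, x13} × {p61} = {(x12,p61), (x13,p61)}
  {x13} × {p60, p61} = {(x13,p60), (x13,p61)}
  {x11, x12, x13} × {p61} = {(x11,p61), (x12,p61), (x13,p61)}
  {x11, x12} × {p60, p61} = {(x11,p60), (x11,p61), (x12,p60), (x12,p61)}
  {x11, x13} × {p60, p61} = {(x11,p60), (x11,p61), (x13,p60), (x13,p61)}
  {x12, x13} × {p60, p61} = {(x12,p60), (x12,p61), (x13,p60), (x13,p61)}
  {x11, x12, x13} × {p60, p61} = {(x11,p60), (x11,p61), (x12,p60), (x12,p61), (x13,p60), (x13,p61)}
These 15 distinct sets form the basis B.
Close under arbitrary unions to get τ_{X×Y}; counting gives |τ_{X×Y}| = 27.


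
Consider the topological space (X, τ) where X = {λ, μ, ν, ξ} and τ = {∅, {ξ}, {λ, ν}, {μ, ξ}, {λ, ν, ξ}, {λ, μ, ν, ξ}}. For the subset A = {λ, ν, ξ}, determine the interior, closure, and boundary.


int(A) = {λ, ν, ξ}, cl(A) = {λ, μ, ν, ξ}, ∂A = {μ}.

Closed sets in (X, τ) are complements of opens:
  closed(X, τ) = {∅, {μ}, {λ, ν}, {μ, ξ}, {λ, μ, ν}, {λ, μ, ν, ξ}}.
int(A) = ⋃ {U ∈ τ : U ⊆ A}. Opens contained in A: ∅, {ξ}, {λ, ν}, {λ, ν, ξ}.
Taking the union of these: int(A) = {λ, ν, ξ}.
cl(A) = ⋂ {C closed : A ⊆ C}. Closed sets containing A: {λ, μ, ν, ξ}.
Intersecting these: cl(A) = {λ, μ, ν, ξ}.
∂A = cl(A) ∖ int(A) = {λ, μ, ν, ξ} ∖ {λ, ν, ξ} = {μ}.


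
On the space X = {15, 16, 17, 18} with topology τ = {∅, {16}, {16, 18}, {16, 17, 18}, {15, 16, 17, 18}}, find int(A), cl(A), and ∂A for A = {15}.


int(A) = ∅, cl(A) = {15}, ∂A = {15}.

Closed sets in (X, τ) are complements of opens:
  closed(X, τ) = {∅, {15}, {15, 17}, {15, 17, 18}, {15, 16, 17, 18}}.
int(A) = ⋃ {U ∈ τ : U ⊆ A}. Opens contained in A: ∅.
Taking the union of these: int(A) = ∅.
cl(A) = ⋂ {C closed : A ⊆ C}. Closed sets containing A: {15}, {15, 17}, {15, 17, 18}, {15, 16, 17, 18}.
Intersecting these: cl(A) = {15}.
∂A = cl(A) ∖ int(A) = {15} ∖ ∅ = {15}.


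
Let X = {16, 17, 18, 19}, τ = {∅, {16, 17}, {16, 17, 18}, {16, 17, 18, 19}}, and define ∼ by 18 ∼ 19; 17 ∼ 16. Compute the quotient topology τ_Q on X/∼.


X/∼ = {[16=17], [18=19]}; |τ_Q| = 3.

Equivalence classes: [16=17], [18=19].
Quotient map π: X → X/∼ sends 16 ↦ [16=17], 17 ↦ [16=17], 18 ↦ [18=19], 19 ↦ [18=19].
For each subset V ⊆ X/∼, compute π^{-1}(V) ⊆ X and check whether π^{-1}(V) ∈ τ. V is open in τ_Q iff π^{-1}(V) ∈ τ.
  V = {}: π^{-1}(V) = ∅ ∈ τ ✓.
  V = {[16=17]}: π^{-1}(V) = {16, 17} ∈ τ ✓.
  V = {[18=19]}: π^{-1}(V) = {18, 19} ∉ τ ✗.
  V = {[16=17], [18=19]}: π^{-1}(V) = {16, 17, 18, 19} ∈ τ ✓.
Open sets in the quotient: τ_Q = {{}, {[16=17]}, {[16=17], [18=19]}} (3 elements).


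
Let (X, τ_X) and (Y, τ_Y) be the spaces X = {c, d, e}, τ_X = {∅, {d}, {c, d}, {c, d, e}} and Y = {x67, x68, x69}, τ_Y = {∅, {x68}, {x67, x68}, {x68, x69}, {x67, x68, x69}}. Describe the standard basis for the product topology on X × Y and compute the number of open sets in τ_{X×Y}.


Basis B = {∅ × ∅, {d} × {x68}, {c, d} × {x68}, {d} × {x67, x68}, {d} × {x68, x69}, {c, d, e} × {x68}, {d} × {x67, x68, x69}, {c, d} × {x67, x68}, {c, d} × {x68, x69}, {c, d} × {x67, x68, x69}, {c, d, e} × {x67, x68}, {c, d, e} × {x68, x69}, {c, d, e} × {x67, x68, x69}}; |τ_{X×Y}| = 30.

Enumerate products U × V with U ∈ τ_X, V ∈ τ_Y (deduplicated):
  ∅ × ∅ = {} (∅)
  {d} × {x68} = {(d,x68)}
  {c, d} × {x68} = {(c,x68), (d,x68)}
  {d} × {x67, x68} = {(d,x67), (d,x68)}
  {d} × {x68, x69} = {(d,x68), (d,x69)}
  {c, d, e} × {x68} = {(c,x68), (d,x68), (e,x68)}
  {d} × {x67, x68, x69} = {(d,x67), (d,x68), (d,x69)}
  {c, d} × {x67, x68} = {(c,x67), (c,x68), (d,x67), (d,x68)}
  {c, d} × {x68, x69} = {(c,x68), (c,x69), (d,x68), (d,x69)}
  {c, d} × {x67, x68, x69} = {(c,x67), (c,x68), (c,x69), (d,x67), (d,x68), (d,x69)}
  {c, d, e} × {x67, x68} = {(c,x67), (c,x68), (d,x67), (d,x68), (e,x67), (e,x68)}
  {c, d, e} × {x68, x69} = {(c,x68), (c,x69), (d,x68), (d,x69), (e,x68), (e,x69)}
  {c, d, e} × {x67, x68, x69} = {(c,x67), (c,x68), (c,x69), (d,x67), (d,x68), (d,x69), (e,x67), (e,x68), (e,x69)}
These 13 distinct sets form the basis B.
Close under arbitrary unions to get τ_{X×Y}; counting gives |τ_{X×Y}| = 30.


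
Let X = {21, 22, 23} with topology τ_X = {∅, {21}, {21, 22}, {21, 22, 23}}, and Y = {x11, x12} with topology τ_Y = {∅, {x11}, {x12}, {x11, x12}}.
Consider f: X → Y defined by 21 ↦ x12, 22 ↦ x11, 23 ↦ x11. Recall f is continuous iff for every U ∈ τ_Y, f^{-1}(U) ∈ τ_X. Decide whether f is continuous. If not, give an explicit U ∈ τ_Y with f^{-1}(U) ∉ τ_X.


f is NOT continuous.

Compute f^{-1}(U) for each U ∈ τ_Y:
  U = ∅: f^{-1}(U) = ∅ ∈ τ_X ✓.
  U = {x11}: f^{-1}(U) = {22, 23} ∉ τ_X ✗.
  U = {x12}: f^{-1}(U) = {21} ∈ τ_X ✓.
  U = {x11, x12}: f^{-1}(U) = {21, 22, 23} ∈ τ_X ✓.
Found U = {x11} with f^{-1}(U) = {22, 23} not in τ_X. Therefore f is NOT continuous.


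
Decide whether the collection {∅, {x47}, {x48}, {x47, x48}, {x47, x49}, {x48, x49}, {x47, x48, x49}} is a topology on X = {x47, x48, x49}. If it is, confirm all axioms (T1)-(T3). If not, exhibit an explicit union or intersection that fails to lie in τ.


τ is NOT a topology on X.

Axiom (T1): ∅ ∈ τ? Yes; X ∈ τ? Yes.
Axiom (T2/T3): check pairwise unions and intersections of members of τ.
Counterexample for (T3): {x47, x49} ∩ {x48, x49} = {x49} ∉ τ. Therefore τ is NOT a topology.


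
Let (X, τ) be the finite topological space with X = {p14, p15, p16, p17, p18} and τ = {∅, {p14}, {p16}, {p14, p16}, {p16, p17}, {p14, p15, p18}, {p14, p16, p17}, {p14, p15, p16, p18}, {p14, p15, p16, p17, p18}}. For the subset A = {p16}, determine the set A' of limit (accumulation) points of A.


A' = {p17}

For each x ∈ X, list the open sets U ∈ τ with x ∈ U, then check whether U ∩ (A ∖ {x}) ≠ ∅ for every such U.
  x = p14: open {p14} ∋ x has {p14} ∩ (A ∖ {p14}) = ∅, so x is NOT a limit point.
  x = p15: open {p14, p15, p18} ∋ x has {p14, p15, p18} ∩ (A ∖ {p15}) = ∅, so x is NOT a limit point.
  x = p16: open {p16} ∋ x has {p16} ∩ (A ∖ {p16}) = ∅, so x is NOT a limit point.
  x = p17: opens ∋ x are {p16, p17}, {p14, p16, p17}, {p14, p15, p16, p17, p18}; each meets A ∖ {p17}, so x IS a limit point.
  x = p18: open {p14, p15, p18} ∋ x has {p14, p15, p18} ∩ (A ∖ {p18}) = ∅, so x is NOT a limit point.
Collecting: A' = {p17}.


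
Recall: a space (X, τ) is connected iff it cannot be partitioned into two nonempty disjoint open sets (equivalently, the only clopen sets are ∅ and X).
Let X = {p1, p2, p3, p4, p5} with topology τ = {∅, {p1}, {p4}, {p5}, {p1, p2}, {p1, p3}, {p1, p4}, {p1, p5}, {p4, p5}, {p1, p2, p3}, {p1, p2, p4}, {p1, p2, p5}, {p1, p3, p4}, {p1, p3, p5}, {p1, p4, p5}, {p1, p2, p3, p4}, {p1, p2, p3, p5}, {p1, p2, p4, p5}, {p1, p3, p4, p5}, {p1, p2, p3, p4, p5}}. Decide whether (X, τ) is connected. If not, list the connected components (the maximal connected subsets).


(X, τ) is disconnected; components = [{p4}, {p5}, {p1, p2, p3}].

Find clopen sets (U ∈ τ with X ∖ U ∈ τ):
  U = ∅, X ∖ U = {p1, p2, p3, p4, p5} — both open, so U is clopen.
  U = {p4}, X ∖ U = {p1, p2, p3, p5} — both open, so U is clopen.
  U = {p5}, X ∖ U = {p1, p2, p3, p4} — both open, so U is clopen.
  U = {p4, p5}, X ∖ U = {p1, p2, p3} — both open, so U is clopen.
  U = {p1, p2, p3}, X ∖ U = {p4, p5} — both open, so U is clopen.
  U = {p1, p2, p3, p4}, X ∖ U = {p5} — both open, so U is clopen.
  U = {p1, p2, p3, p5}, X ∖ U = {p4} — both open, so U is clopen.
  U = {p1, p2, p3, p4, p5}, X ∖ U = ∅ — both open, so U is clopen.
Nontrivial clopen(s) exist: e.g. {p1, p2, p3}. So (X, τ) is disconnected.
Compute connected components by grouping points that agree on all clopens:
  component: {p4}
  component: {p5}
  component: {p1, p2, p3}
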